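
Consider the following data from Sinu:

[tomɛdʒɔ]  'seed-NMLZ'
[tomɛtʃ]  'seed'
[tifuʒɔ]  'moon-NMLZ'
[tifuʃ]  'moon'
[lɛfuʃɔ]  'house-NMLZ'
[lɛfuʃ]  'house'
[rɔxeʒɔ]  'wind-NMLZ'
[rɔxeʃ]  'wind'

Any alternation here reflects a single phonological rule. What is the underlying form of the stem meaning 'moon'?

/tifuʒ/

The stem for 'moon' ends in [ʒ] in [tifuʒɔ] but [ʃ] in [tifuʃ].
But 'house' keeps [ʃ] in both environments ([lɛfuʃɔ], [lɛfuʃ]), so there is no rule changing /ʃ/ to [ʒ] before the NMLZ suffix.
Therefore /ʒ/ is basic and [ʃ] is derived by word-final obstruent devoicing (voiced obstruents become voiceless word-finally).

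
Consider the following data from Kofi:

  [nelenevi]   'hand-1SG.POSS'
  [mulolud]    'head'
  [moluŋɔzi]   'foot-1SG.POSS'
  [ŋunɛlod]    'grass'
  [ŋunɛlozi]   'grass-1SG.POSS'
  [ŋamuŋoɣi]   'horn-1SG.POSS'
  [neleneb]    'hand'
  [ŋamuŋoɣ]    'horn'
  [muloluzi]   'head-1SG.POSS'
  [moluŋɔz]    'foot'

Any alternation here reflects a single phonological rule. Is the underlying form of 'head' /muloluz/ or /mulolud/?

The root 'head' surfaces as [mulolud] and [muloluzi], with a stem-final [d] ~ [z] alternation.
If /z/ were underlying and a rule turned it into [d] in isolation, 'foot' would also alternate; but it has [z] in both [moluŋɔz] and [moluŋɔzi].
The alternation reflects intervocalic spirantization: voiced stops become fricatives between vowels. /d/ is underlying.

/mulolud/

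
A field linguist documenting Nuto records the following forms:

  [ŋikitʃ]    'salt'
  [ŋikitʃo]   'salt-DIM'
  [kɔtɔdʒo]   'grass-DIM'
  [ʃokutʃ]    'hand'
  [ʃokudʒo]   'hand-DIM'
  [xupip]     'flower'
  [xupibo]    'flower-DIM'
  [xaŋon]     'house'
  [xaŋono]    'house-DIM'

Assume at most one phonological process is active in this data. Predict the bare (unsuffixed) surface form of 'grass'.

In [ʃokutʃ] and [ʃokudʒo] the final segment of 'hand' alternates: [tʃ] ~ [dʒ].
But 'salt' keeps [tʃ] in both environments ([ŋikitʃ], [ŋikitʃo]), so there is no rule changing /tʃ/ to [dʒ] before the DIM suffix.
The underlying segment must be /dʒ/; voiced obstruents become voiceless word-finally, yielding [tʃ] there.
From [kɔtɔdʒo] the stem 'grass' is /kɔtɔdʒ/; word-finally this yields [kɔtɔtʃ].

[kɔtɔtʃ]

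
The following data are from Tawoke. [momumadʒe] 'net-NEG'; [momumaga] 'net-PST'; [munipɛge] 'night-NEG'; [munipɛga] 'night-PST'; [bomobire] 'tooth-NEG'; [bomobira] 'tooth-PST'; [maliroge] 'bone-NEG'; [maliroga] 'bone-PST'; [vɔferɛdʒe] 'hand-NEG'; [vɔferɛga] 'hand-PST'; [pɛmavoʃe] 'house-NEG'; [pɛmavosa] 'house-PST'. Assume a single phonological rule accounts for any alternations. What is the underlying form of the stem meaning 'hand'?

/vɔferɛdʒ/

The root 'hand' surfaces as [vɔferɛdʒe] and [vɔferɛga], with a stem-final [dʒ] ~ [g] alternation.
But 'night' keeps [g] in both environments ([munipɛge], [munipɛga]), so there is no rule changing /g/ to [dʒ] before the NEG suffix.
The alternation reflects depalatalization: palato-alveolar /dʒ/ and /ʃ/ become [g] and [s] when no front vowel follows. /dʒ/ is underlying.
The underlying form of 'hand' is therefore /vɔferɛdʒ/.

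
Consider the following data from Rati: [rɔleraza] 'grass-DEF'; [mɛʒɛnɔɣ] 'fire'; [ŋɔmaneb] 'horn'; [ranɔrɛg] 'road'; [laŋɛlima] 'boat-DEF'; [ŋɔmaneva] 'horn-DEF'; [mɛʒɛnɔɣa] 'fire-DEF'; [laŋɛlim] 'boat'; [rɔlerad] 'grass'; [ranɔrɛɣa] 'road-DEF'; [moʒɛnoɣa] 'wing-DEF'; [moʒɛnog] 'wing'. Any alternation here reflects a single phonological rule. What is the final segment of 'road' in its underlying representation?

'road' shows [g] ~ [ɣ] at the end of the stem ([ranɔrɛg] vs [ranɔrɛɣa]).
The stem 'fire' ([mɛʒɛnɔɣ], [mɛʒɛnɔɣa]) shows [ɣ] unchanged in both environments, so [ɣ] cannot be basic with [g] derived in isolation.
The alternation reflects intervocalic spirantization: voiced stops become fricatives between vowels. /g/ is underlying.

/g/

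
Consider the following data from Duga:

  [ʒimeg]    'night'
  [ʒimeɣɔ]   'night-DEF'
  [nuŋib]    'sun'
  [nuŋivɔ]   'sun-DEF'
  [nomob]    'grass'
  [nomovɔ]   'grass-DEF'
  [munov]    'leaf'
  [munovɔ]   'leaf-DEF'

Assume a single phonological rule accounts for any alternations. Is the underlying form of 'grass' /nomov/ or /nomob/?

/nomob/

In [nomob] and [nomovɔ] the final segment of 'grass' alternates: [b] ~ [v].
If /v/ were underlying and a rule turned it into [b] in isolation, 'leaf' would also alternate; but it has [v] in both [munov] and [munovɔ].
The alternation reflects intervocalic spirantization: voiced stops become fricatives between vowels. /b/ is underlying.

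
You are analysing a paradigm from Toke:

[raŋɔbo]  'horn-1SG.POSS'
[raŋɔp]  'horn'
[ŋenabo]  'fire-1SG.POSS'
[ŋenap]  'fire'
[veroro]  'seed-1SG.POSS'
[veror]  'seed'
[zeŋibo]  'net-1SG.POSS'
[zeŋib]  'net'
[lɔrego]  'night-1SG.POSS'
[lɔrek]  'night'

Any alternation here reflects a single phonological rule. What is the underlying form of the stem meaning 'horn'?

The stem for 'horn' ends in [b] in [raŋɔbo] but [p] in [raŋɔp].
The stem 'net' ([zeŋibo], [zeŋib]) shows [b] unchanged in both environments, so [b] cannot be basic with [p] derived in isolation.
The alternation reflects intervocalic voicing: voiceless stops become voiced between vowels. /p/ is underlying.
The underlying form of 'horn' is therefore /raŋɔp/.

/raŋɔp/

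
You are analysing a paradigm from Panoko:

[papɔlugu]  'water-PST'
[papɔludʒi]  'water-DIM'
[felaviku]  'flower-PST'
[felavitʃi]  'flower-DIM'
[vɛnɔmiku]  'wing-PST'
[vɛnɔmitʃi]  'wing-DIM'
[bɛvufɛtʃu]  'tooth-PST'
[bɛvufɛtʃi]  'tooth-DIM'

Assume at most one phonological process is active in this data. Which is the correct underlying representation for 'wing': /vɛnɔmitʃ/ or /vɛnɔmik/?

In [vɛnɔmiku] and [vɛnɔmitʃi] the final segment of 'wing' alternates: [k] ~ [tʃ].
If /tʃ/ were underlying and a rule turned it into [k] before the PST suffix, 'tooth' would also alternate; but it has [tʃ] in both [bɛvufɛtʃu] and [bɛvufɛtʃi].
The underlying segment must be /k/; /k/ and /g/ become palato-alveolar [tʃ] and [dʒ] before a front vowel, yielding [tʃ] there.

/vɛnɔmik/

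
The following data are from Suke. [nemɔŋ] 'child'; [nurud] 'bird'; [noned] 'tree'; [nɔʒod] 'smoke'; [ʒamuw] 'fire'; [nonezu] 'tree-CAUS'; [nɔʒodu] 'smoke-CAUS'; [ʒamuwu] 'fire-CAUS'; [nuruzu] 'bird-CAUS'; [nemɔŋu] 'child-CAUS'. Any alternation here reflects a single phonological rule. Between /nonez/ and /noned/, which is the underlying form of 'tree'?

The stem for 'tree' ends in [z] in [nonezu] but [d] in [noned].
If /d/ were underlying and a rule turned it into [z] before the CAUS suffix, 'smoke' would also alternate; but it has [d] in both [nɔʒodu] and [nɔʒod].
So /z/ is underlying, and a rule of word-final hardening — voiced fricatives become stops word-finally — gives [d].

/nonez/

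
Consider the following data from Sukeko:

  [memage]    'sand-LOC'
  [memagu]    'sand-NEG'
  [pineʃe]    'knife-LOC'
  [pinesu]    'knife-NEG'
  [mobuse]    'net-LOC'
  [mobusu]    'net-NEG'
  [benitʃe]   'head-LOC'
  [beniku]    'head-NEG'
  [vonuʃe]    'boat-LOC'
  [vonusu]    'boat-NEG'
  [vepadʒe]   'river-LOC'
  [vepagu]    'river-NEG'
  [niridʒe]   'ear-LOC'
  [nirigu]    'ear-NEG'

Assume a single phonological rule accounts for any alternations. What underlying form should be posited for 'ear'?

The root 'ear' surfaces as [niridʒe] and [nirigu], with a stem-final [dʒ] ~ [g] alternation.
If /g/ were underlying and a rule turned it into [dʒ] before the LOC suffix, 'sand' would also alternate; but it has [g] in both [memage] and [memagu].
So /dʒ/ is underlying, and a rule of depalatalization — palato-alveolar /tʃ/, /dʒ/ and /ʃ/ become [k], [g] and [s] when no front vowel follows — gives [g].
So 'ear' = /niridʒ/.

/niridʒ/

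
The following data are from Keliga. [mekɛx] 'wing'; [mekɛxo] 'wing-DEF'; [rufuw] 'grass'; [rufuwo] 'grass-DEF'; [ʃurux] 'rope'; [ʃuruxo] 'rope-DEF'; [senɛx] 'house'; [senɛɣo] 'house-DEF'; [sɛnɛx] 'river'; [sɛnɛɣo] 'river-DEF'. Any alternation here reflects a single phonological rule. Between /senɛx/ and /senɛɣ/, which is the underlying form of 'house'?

/senɛɣ/

The root 'house' surfaces as [senɛx] and [senɛɣo], with a stem-final [x] ~ [ɣ] alternation.
But 'wing' keeps [x] in both environments ([mekɛx], [mekɛxo]), so there is no rule changing /x/ to [ɣ] before the DEF suffix.
The alternation reflects word-final obstruent devoicing: voiced obstruents become voiceless word-finally. /ɣ/ is underlying.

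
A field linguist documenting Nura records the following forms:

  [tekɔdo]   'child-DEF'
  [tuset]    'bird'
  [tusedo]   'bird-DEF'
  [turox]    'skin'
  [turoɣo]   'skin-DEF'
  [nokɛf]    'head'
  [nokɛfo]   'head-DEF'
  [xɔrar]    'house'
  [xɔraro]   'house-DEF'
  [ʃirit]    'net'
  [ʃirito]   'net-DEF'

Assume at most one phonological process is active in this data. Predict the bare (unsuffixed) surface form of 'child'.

[tekɔt]

The root 'bird' surfaces as [tuset] and [tusedo], with a stem-final [t] ~ [d] alternation.
Compare 'net', with invariant [t] in [ʃirit] and [ʃirito]: an analysis with underlying /t/ and a rule producing [d] before the DEF suffix would wrongly predict alternation here too.
Therefore /d/ is basic and [t] is derived by word-final obstruent devoicing (voiced obstruents become voiceless word-finally).
From [tekɔdo] the stem 'child' is /tekɔd/; word-finally this yields [tekɔt].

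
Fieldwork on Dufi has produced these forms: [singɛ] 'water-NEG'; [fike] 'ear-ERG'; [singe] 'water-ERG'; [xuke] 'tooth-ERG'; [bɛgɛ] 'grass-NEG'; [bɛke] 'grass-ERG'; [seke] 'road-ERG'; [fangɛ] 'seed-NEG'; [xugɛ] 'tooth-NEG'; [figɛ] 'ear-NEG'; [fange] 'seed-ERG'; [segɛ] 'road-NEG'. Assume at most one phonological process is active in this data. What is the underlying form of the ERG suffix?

/-ke/

The ERG suffix surfaces as [-ge] and [-ke], depending on the final segment of the stem.
The NEG suffix, which begins with [g], is invariant after every stem; so [g] is not altered by any rule here.
So the underlying form is /-ke/, and voiceless stops become voiced after a nasal.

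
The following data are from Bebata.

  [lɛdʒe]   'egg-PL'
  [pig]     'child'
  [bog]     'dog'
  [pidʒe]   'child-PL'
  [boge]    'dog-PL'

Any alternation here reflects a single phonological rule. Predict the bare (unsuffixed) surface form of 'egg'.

[lɛg]

In [pidʒe] and [pig] the final segment of 'child' alternates: [dʒ] ~ [g].
If /g/ were underlying and a rule turned it into [dʒ] before the PL suffix, 'dog' would also alternate; but it has [g] in both [boge] and [bog].
The underlying segment must be /dʒ/; palato-alveolar /dʒ/ becomes [g] when no front vowel follows, yielding [g] there.
From [lɛdʒe] the stem 'egg' is /lɛdʒ/; when no front vowel follows this yields [lɛg].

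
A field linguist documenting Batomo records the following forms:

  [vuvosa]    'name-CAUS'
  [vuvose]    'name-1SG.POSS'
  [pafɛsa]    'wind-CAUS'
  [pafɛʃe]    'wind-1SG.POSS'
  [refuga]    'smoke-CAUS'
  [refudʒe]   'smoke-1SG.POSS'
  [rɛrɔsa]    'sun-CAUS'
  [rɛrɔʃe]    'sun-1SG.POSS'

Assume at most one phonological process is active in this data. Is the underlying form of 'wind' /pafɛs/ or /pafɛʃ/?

/pafɛʃ/

In [pafɛsa] and [pafɛʃe] the final segment of 'wind' alternates: [s] ~ [ʃ].
But 'name' keeps [s] in both environments ([vuvosa], [vuvose]), so there is no rule changing /s/ to [ʃ] before the 1SG.POSS suffix.
So /ʃ/ is underlying, and a rule of depalatalization — palato-alveolar /dʒ/ and /ʃ/ become [g] and [s] when no front vowel follows — gives [s].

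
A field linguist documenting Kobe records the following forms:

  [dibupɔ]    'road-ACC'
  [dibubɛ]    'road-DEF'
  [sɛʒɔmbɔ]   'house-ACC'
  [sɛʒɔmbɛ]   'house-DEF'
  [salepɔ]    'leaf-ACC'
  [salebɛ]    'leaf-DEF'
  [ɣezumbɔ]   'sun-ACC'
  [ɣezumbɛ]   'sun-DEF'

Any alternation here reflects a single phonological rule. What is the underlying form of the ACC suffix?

/-pɔ/

The ACC morpheme has two allomorphs, [-bɔ] and [-pɔ].
The DEF suffix, which begins with [b], is invariant after every stem; so [b] is not altered by any rule here.
The ACC suffix is therefore /-pɔ/ underlyingly, with post-nasal voicing: voiceless stops become voiced after a nasal.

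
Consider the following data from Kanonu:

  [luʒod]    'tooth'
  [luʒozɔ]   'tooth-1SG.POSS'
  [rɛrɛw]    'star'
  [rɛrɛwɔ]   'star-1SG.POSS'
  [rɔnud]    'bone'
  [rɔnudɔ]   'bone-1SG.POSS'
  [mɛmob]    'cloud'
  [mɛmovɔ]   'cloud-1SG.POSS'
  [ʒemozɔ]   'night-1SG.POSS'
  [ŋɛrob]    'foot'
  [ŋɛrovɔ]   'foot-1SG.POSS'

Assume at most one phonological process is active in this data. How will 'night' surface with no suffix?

[ʒemod]

'tooth' shows [d] ~ [z] at the end of the stem ([luʒod] vs [luʒozɔ]).
If /d/ were underlying and a rule turned it into [z] before the 1SG.POSS suffix, 'bone' would also alternate; but it has [d] in both [rɔnud] and [rɔnudɔ].
So /z/ is underlying, and a rule of word-final hardening — voiced fricatives become stops word-finally — gives [d].
The one attested form of 'night', [ʒemozɔ], shows underlying /ʒemoz/. Applying the same rule word-finally gives [ʒemod].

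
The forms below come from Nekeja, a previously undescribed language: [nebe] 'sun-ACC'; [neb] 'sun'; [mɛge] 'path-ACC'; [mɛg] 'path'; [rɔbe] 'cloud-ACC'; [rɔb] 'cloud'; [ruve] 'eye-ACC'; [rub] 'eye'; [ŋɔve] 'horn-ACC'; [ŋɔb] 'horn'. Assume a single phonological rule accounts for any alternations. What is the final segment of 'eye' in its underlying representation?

/v/

The stem for 'eye' ends in [v] in [ruve] but [b] in [rub].
Compare 'sun', with invariant [b] in [nebe] and [neb]: an analysis with underlying /b/ and a rule producing [v] before the ACC suffix would wrongly predict alternation here too.
So /v/ is underlying, and a rule of word-final hardening — voiced fricatives become stops word-finally — gives [b].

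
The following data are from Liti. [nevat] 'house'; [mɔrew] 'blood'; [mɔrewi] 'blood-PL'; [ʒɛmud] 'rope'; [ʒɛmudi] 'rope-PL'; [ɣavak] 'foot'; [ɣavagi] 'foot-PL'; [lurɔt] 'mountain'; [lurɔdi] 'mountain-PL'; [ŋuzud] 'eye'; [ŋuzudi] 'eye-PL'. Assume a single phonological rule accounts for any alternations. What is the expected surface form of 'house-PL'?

[nevadi]

The root 'mountain' surfaces as [lurɔt] and [lurɔdi], with a stem-final [t] ~ [d] alternation.
The stem 'rope' ([ʒɛmud], [ʒɛmudi]) shows [d] unchanged in both environments, so [d] cannot be basic with [t] derived in isolation.
The alternation reflects intervocalic voicing: voiceless stops become voiced between vowels. /t/ is underlying.
The one attested form of 'house', [nevat], shows underlying /nevat/. Applying the same rule between vowels gives [nevadi].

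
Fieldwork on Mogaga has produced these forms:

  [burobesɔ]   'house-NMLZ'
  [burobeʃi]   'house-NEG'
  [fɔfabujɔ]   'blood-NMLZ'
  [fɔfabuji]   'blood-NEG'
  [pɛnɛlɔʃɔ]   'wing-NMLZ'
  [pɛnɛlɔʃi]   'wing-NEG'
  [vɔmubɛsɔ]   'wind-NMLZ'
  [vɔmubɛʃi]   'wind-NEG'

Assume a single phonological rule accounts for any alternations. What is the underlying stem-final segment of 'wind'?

In [vɔmubɛsɔ] and [vɔmubɛʃi] the final segment of 'wind' alternates: [s] ~ [ʃ].
Compare 'wing', with invariant [ʃ] in [pɛnɛlɔʃɔ] and [pɛnɛlɔʃi]: an analysis with underlying /ʃ/ and a rule producing [s] before the NMLZ suffix would wrongly predict alternation here too.
So /s/ is underlying, and a rule of palatalization before a front vowel — /s/ becomes palato-alveolar [ʃ] before a front vowel — gives [ʃ].

/s/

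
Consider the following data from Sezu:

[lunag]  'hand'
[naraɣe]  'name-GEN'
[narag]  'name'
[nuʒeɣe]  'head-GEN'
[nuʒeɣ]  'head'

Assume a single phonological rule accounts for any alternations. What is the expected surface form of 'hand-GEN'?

[lunaɣe]

'name' shows [ɣ] ~ [g] at the end of the stem ([naraɣe] vs [narag]).
Compare 'head', with invariant [ɣ] in [nuʒeɣe] and [nuʒeɣ]: an analysis with underlying /ɣ/ and a rule producing [g] in isolation would wrongly predict alternation here too.
So /g/ is underlying, and a rule of intervocalic spirantization — voiced stops become fricatives between vowels — gives [ɣ].
The one attested form of 'hand', [lunag], shows underlying /lunag/. Applying the same rule between vowels gives [lunaɣe].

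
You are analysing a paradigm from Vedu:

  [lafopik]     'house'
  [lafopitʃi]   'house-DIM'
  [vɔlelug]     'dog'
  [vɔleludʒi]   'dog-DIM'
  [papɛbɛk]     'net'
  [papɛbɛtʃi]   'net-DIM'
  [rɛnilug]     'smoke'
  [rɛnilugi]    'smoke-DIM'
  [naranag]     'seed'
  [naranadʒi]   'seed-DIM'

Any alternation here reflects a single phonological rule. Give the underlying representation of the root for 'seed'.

/naranadʒ/

In [naranag] and [naranadʒi] the final segment of 'seed' alternates: [g] ~ [dʒ].
Compare 'smoke', with invariant [g] in [rɛnilug] and [rɛnilugi]: an analysis with underlying /g/ and a rule producing [dʒ] before the DIM suffix would wrongly predict alternation here too.
So /dʒ/ is underlying, and a rule of depalatalization — palato-alveolar /tʃ/ and /dʒ/ become [k] and [g] when no front vowel follows — gives [g].
So 'seed' = /naranadʒ/.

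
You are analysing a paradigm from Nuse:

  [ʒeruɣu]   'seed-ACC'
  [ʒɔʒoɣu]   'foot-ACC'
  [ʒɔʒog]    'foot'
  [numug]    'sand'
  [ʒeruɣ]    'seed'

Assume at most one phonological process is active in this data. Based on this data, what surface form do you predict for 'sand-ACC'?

[numuɣu]

The root 'foot' surfaces as [ʒɔʒog] and [ʒɔʒoɣu], with a stem-final [g] ~ [ɣ] alternation.
The stem 'seed' ([ʒeruɣ], [ʒeruɣu]) shows [ɣ] unchanged in both environments, so [ɣ] cannot be basic with [g] derived in isolation.
The alternation reflects intervocalic spirantization: voiced stops become fricatives between vowels. /g/ is underlying.
The one attested form of 'sand', [numug], shows underlying /numug/. Applying the same rule between vowels gives [numuɣu].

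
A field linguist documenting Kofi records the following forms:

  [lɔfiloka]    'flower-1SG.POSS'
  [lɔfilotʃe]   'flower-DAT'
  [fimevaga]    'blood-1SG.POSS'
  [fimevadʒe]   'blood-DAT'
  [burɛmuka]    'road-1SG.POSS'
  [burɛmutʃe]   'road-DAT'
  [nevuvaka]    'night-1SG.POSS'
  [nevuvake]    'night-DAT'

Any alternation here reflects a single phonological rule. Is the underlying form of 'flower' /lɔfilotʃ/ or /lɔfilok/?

The root 'flower' surfaces as [lɔfiloka] and [lɔfilotʃe], with a stem-final [k] ~ [tʃ] alternation.
But 'night' keeps [k] in both environments ([nevuvaka], [nevuvake]), so there is no rule changing /k/ to [tʃ] before the DAT suffix.
So /tʃ/ is underlying, and a rule of depalatalization — palato-alveolar /tʃ/ and /dʒ/ become [k] and [g] when no front vowel follows — gives [k].

/lɔfilotʃ/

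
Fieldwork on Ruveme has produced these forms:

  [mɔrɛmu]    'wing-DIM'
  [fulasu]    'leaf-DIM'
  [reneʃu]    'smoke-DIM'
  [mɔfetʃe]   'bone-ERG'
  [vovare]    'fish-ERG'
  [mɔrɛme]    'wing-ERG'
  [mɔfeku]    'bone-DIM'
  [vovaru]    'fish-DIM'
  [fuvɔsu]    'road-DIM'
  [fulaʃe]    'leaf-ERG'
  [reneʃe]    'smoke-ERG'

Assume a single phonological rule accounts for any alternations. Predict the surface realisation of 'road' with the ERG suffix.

[fuvɔʃe]

The root 'leaf' surfaces as [fulaʃe] and [fulasu], with a stem-final [ʃ] ~ [s] alternation.
Compare 'smoke', with invariant [ʃ] in [reneʃe] and [reneʃu]: an analysis with underlying /ʃ/ and a rule producing [s] before the DIM suffix would wrongly predict alternation here too.
Therefore /s/ is basic and [ʃ] is derived by palatalization before a front vowel (/k/ and /s/ become palato-alveolar [tʃ] and [ʃ] before a front vowel).
The one attested form of 'road', [fuvɔsu], shows underlying /fuvɔs/. Applying the same rule before a front vowel gives [fuvɔʃe].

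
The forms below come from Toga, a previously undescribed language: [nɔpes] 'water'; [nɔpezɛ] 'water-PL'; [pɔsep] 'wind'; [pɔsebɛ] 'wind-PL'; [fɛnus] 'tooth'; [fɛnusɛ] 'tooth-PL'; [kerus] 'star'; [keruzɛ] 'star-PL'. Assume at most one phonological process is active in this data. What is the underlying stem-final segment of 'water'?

The stem for 'water' ends in [s] in [nɔpes] but [z] in [nɔpezɛ].
If /s/ were underlying and a rule turned it into [z] before the PL suffix, 'tooth' would also alternate; but it has [s] in both [fɛnus] and [fɛnusɛ].
Therefore /z/ is basic and [s] is derived by word-final obstruent devoicing (voiced obstruents become voiceless word-finally).

/z/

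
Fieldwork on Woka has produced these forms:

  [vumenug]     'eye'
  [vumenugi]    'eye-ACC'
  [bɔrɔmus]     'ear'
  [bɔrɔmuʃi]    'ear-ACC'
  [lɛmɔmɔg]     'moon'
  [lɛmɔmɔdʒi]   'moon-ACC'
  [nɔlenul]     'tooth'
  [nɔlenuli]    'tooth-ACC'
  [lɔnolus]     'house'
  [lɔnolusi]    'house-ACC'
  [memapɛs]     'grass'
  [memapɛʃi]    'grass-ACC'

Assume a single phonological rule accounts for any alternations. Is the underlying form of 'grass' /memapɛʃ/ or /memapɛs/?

/memapɛʃ/

The stem for 'grass' ends in [s] in [memapɛs] but [ʃ] in [memapɛʃi].
The stem 'house' ([lɔnolus], [lɔnolusi]) shows [s] unchanged in both environments, so [s] cannot be basic with [ʃ] derived before the ACC suffix.
Therefore /ʃ/ is basic and [s] is derived by depalatalization (palato-alveolar /dʒ/ and /ʃ/ become [g] and [s] when no front vowel follows).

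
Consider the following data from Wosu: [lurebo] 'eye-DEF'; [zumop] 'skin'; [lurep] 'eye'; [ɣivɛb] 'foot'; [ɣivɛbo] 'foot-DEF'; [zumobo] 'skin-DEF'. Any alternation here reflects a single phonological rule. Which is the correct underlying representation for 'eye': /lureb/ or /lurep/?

In [lurebo] and [lurep] the final segment of 'eye' alternates: [b] ~ [p].
The stem 'foot' ([ɣivɛbo], [ɣivɛb]) shows [b] unchanged in both environments, so [b] cannot be basic with [p] derived in isolation.
Therefore /p/ is basic and [b] is derived by intervocalic voicing (voiceless stops become voiced between vowels).

/lurep/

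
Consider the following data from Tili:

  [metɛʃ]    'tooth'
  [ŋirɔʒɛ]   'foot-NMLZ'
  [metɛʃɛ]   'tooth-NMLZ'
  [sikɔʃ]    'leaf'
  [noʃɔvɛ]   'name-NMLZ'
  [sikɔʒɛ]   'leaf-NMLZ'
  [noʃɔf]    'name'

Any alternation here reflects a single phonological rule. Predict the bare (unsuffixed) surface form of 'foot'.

[ŋirɔʃ]

The stem for 'leaf' ends in [ʃ] in [sikɔʃ] but [ʒ] in [sikɔʒɛ].
Compare 'tooth', with invariant [ʃ] in [metɛʃ] and [metɛʃɛ]: an analysis with underlying /ʃ/ and a rule producing [ʒ] before the NMLZ suffix would wrongly predict alternation here too.
The underlying segment must be /ʒ/; voiced obstruents become voiceless word-finally, yielding [ʃ] there.
From [ŋirɔʒɛ] the stem 'foot' is /ŋirɔʒ/; word-finally this yields [ŋirɔʃ].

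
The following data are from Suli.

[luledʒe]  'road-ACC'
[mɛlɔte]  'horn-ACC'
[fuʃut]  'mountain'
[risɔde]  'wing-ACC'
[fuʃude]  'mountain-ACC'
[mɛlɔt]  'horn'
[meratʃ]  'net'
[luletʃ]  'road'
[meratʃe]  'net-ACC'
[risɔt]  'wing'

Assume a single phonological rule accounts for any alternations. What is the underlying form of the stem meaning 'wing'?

The root 'wing' surfaces as [risɔt] and [risɔde], with a stem-final [t] ~ [d] alternation.
But 'horn' keeps [t] in both environments ([mɛlɔt], [mɛlɔte]), so there is no rule changing /t/ to [d] before the ACC suffix.
Therefore /d/ is basic and [t] is derived by word-final obstruent devoicing (voiced obstruents become voiceless word-finally).

/risɔd/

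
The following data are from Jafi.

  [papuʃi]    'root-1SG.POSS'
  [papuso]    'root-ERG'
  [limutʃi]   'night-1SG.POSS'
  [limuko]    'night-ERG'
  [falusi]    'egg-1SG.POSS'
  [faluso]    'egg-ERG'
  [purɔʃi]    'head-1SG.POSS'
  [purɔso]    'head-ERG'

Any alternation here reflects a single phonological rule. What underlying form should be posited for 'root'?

/papuʃ/

The stem for 'root' ends in [ʃ] in [papuʃi] but [s] in [papuso].
The stem 'egg' ([falusi], [faluso]) shows [s] unchanged in both environments, so [s] cannot be basic with [ʃ] derived before the 1SG.POSS suffix.
The underlying segment must be /ʃ/; palato-alveolar /tʃ/ and /ʃ/ become [k] and [s] when no front vowel follows, yielding [s] there.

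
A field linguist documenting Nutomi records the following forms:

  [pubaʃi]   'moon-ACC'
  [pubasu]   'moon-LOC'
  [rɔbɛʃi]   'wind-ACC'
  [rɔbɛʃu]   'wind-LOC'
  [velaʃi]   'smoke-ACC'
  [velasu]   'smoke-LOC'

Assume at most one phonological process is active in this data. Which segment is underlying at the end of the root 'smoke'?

The stem for 'smoke' ends in [ʃ] in [velaʃi] but [s] in [velasu].
The stem 'wind' ([rɔbɛʃi], [rɔbɛʃu]) shows [ʃ] unchanged in both environments, so [ʃ] cannot be basic with [s] derived before the LOC suffix.
Therefore /s/ is basic and [ʃ] is derived by palatalization before a front vowel (/s/ becomes palato-alveolar [ʃ] before a front vowel).

/s/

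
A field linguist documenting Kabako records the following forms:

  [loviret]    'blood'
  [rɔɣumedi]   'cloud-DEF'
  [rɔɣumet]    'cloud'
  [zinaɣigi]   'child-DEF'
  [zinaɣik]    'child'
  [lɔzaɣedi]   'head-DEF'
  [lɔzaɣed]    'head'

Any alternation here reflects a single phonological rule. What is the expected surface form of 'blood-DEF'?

[loviredi]

In [rɔɣumedi] and [rɔɣumet] the final segment of 'cloud' alternates: [d] ~ [t].
If /d/ were underlying and a rule turned it into [t] in isolation, 'head' would also alternate; but it has [d] in both [lɔzaɣedi] and [lɔzaɣed].
So /t/ is underlying, and a rule of intervocalic voicing — voiceless stops become voiced between vowels — gives [d].
The one attested form of 'blood', [loviret], shows underlying /loviret/. Applying the same rule between vowels gives [loviredi].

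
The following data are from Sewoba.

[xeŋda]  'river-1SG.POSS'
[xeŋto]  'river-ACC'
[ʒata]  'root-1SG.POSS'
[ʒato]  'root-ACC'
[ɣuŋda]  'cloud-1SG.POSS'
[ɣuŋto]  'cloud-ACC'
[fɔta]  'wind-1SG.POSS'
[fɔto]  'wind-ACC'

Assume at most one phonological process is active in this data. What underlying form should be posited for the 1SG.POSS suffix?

/-da/

The 1SG.POSS morpheme has two allomorphs, [-da] and [-ta].
The ACC suffix, which begins with [t], is invariant after every stem; so [t] is not altered by any rule here.
The 1SG.POSS suffix is therefore /-da/ underlyingly, with post-vocalic devoicing: voiced stops become voiceless after a vowel.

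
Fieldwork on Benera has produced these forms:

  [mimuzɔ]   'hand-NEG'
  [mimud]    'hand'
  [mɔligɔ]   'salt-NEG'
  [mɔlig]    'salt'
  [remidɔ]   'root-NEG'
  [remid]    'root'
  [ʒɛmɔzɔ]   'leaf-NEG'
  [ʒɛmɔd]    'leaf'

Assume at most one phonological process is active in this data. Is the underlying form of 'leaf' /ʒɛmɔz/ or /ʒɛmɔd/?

'leaf' shows [z] ~ [d] at the end of the stem ([ʒɛmɔzɔ] vs [ʒɛmɔd]).
Compare 'root', with invariant [d] in [remidɔ] and [remid]: an analysis with underlying /d/ and a rule producing [z] before the NEG suffix would wrongly predict alternation here too.
Therefore /z/ is basic and [d] is derived by word-final hardening (voiced fricatives become stops word-finally).

/ʒɛmɔz/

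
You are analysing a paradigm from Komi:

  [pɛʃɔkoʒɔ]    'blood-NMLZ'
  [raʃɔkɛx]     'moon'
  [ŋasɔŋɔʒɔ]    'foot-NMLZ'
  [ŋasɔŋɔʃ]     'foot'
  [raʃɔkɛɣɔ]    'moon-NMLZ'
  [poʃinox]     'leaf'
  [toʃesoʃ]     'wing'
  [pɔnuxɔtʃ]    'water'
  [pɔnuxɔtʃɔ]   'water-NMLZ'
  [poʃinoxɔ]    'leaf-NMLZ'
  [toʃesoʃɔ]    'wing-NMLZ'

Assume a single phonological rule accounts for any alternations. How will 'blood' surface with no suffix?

[pɛʃɔkoʃ]

In [ŋasɔŋɔʃ] and [ŋasɔŋɔʒɔ] the final segment of 'foot' alternates: [ʃ] ~ [ʒ].
But 'wing' keeps [ʃ] in both environments ([toʃesoʃ], [toʃesoʃɔ]), so there is no rule changing /ʃ/ to [ʒ] before the NMLZ suffix.
The underlying segment must be /ʒ/; voiced obstruents become voiceless word-finally, yielding [ʃ] there.
From [pɛʃɔkoʒɔ] the stem 'blood' is /pɛʃɔkoʒ/; word-finally this yields [pɛʃɔkoʃ].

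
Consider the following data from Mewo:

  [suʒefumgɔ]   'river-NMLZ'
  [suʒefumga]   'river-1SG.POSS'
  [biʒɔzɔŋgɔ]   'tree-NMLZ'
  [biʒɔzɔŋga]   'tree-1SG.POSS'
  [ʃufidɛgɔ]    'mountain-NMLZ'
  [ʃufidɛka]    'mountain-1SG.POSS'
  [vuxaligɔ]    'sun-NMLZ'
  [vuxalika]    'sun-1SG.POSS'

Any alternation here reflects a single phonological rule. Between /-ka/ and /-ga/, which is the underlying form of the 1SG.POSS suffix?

/-ka/

The 1SG.POSS suffix surfaces as [-ga] and [-ka], depending on the final segment of the stem.
By contrast the NMLZ suffix keeps its initial [g] throughout — that segment must be underlying.
So the underlying form is /-ka/, and voiceless stops become voiced after a nasal.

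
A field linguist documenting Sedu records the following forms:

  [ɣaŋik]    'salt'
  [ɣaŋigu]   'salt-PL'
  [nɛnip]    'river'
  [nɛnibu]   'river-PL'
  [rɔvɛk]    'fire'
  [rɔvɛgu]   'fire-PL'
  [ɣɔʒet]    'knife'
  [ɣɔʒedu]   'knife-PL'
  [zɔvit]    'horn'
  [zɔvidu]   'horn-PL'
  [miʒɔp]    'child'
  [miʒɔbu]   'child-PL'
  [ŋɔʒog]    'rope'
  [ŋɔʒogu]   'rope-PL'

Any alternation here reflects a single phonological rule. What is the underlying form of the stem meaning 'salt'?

/ɣaŋik/

The stem for 'salt' ends in [k] in [ɣaŋik] but [g] in [ɣaŋigu].
But 'rope' keeps [g] in both environments ([ŋɔʒog], [ŋɔʒogu]), so there is no rule changing /g/ to [k] in isolation.
So /k/ is underlying, and a rule of intervocalic voicing — voiceless stops become voiced between vowels — gives [g].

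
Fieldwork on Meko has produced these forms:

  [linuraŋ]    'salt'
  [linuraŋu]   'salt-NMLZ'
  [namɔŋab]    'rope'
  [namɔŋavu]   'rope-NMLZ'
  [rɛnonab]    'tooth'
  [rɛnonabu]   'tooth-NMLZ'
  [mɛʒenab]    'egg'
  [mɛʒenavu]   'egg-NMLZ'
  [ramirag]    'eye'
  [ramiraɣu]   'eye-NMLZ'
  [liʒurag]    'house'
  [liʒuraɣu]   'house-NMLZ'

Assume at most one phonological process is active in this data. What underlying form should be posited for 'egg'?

/mɛʒenav/

The stem for 'egg' ends in [b] in [mɛʒenab] but [v] in [mɛʒenavu].
The stem 'tooth' ([rɛnonab], [rɛnonabu]) shows [b] unchanged in both environments, so [b] cannot be basic with [v] derived before the NMLZ suffix.
The underlying segment must be /v/; voiced fricatives become stops word-finally, yielding [b] there.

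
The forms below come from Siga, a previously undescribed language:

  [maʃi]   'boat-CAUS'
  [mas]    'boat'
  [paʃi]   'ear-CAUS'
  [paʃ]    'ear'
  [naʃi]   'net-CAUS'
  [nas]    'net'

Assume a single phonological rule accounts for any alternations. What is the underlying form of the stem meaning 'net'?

/nas/

'net' shows [ʃ] ~ [s] at the end of the stem ([naʃi] vs [nas]).
Compare 'ear', with invariant [ʃ] in [paʃi] and [paʃ]: an analysis with underlying /ʃ/ and a rule producing [s] in isolation would wrongly predict alternation here too.
So /s/ is underlying, and a rule of palatalization before a front vowel — /s/ becomes palato-alveolar [ʃ] before a front vowel — gives [ʃ].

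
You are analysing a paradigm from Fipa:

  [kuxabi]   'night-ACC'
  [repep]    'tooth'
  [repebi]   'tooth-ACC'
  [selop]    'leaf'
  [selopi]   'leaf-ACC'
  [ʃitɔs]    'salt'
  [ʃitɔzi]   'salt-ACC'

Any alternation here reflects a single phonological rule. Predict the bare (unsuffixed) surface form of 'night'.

In [repep] and [repebi] the final segment of 'tooth' alternates: [p] ~ [b].
The stem 'leaf' ([selop], [selopi]) shows [p] unchanged in both environments, so [p] cannot be basic with [b] derived before the ACC suffix.
So /b/ is underlying, and a rule of word-final obstruent devoicing — voiced obstruents become voiceless word-finally — gives [p].
The one attested form of 'night', [kuxabi], shows underlying /kuxab/. Applying the same rule word-finally gives [kuxap].

[kuxap]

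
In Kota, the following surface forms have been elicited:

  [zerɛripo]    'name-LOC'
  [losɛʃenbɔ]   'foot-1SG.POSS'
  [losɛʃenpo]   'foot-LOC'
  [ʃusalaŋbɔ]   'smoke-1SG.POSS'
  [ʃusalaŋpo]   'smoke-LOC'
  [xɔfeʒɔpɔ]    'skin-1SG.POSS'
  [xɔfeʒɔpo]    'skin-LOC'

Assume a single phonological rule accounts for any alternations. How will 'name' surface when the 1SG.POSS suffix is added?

The 1SG.POSS morpheme has two allomorphs, [-bɔ] and [-pɔ].
The LOC suffix, which begins with [p], is invariant after every stem; so [p] is not altered by any rule here.
The 1SG.POSS suffix is therefore /-bɔ/ underlyingly, with post-vocalic devoicing: voiced stops become voiceless after a vowel.
After 'name', which ends in a vowel, the suffix surfaces as [-pɔ], giving [zerɛripɔ].

[zerɛripɔ]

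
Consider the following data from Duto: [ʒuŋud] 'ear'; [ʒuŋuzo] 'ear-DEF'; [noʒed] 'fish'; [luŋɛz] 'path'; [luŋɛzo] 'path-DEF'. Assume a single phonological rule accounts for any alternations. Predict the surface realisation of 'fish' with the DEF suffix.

[noʒezo]

The root 'ear' surfaces as [ʒuŋuzo] and [ʒuŋud], with a stem-final [z] ~ [d] alternation.
Compare 'path', with invariant [z] in [luŋɛzo] and [luŋɛz]: an analysis with underlying /z/ and a rule producing [d] in isolation would wrongly predict alternation here too.
So /d/ is underlying, and a rule of intervocalic spirantization — voiced stops become fricatives between vowels — gives [z].
The one attested form of 'fish', [noʒed], shows underlying /noʒed/. Applying the same rule between vowels gives [noʒezo].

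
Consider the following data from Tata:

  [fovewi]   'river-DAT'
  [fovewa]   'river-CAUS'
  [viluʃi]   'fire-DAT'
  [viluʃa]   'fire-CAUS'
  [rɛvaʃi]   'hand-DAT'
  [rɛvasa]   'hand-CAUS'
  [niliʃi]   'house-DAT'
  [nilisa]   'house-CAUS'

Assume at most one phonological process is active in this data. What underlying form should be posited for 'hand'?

/rɛvas/

In [rɛvaʃi] and [rɛvasa] the final segment of 'hand' alternates: [ʃ] ~ [s].
But 'fire' keeps [ʃ] in both environments ([viluʃi], [viluʃa]), so there is no rule changing /ʃ/ to [s] before the CAUS suffix.
The underlying segment must be /s/; /s/ becomes palato-alveolar [ʃ] before a front vowel, yielding [ʃ] there.
Hence 'hand' is /rɛvas/ underlyingly.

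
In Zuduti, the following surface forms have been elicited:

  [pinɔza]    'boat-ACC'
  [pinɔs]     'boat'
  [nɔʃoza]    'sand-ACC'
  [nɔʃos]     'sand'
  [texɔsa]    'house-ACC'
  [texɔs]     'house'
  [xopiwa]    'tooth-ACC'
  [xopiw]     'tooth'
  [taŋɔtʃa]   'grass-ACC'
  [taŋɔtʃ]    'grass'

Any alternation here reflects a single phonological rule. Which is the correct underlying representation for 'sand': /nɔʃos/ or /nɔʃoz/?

/nɔʃoz/

'sand' shows [z] ~ [s] at the end of the stem ([nɔʃoza] vs [nɔʃos]).
If /s/ were underlying and a rule turned it into [z] before the ACC suffix, 'house' would also alternate; but it has [s] in both [texɔsa] and [texɔs].
The alternation reflects word-final obstruent devoicing: voiced obstruents become voiceless word-finally. /z/ is underlying.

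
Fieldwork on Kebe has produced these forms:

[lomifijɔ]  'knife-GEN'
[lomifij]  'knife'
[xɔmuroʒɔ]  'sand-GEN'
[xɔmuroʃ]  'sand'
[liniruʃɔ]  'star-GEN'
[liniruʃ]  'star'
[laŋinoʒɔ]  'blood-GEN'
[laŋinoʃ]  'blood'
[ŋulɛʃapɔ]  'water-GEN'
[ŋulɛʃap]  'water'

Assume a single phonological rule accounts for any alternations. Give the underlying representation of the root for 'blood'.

/laŋinoʒ/

'blood' shows [ʒ] ~ [ʃ] at the end of the stem ([laŋinoʒɔ] vs [laŋinoʃ]).
But 'star' keeps [ʃ] in both environments ([liniruʃɔ], [liniruʃ]), so there is no rule changing /ʃ/ to [ʒ] before the GEN suffix.
So /ʒ/ is underlying, and a rule of word-final obstruent devoicing — voiced obstruents become voiceless word-finally — gives [ʃ].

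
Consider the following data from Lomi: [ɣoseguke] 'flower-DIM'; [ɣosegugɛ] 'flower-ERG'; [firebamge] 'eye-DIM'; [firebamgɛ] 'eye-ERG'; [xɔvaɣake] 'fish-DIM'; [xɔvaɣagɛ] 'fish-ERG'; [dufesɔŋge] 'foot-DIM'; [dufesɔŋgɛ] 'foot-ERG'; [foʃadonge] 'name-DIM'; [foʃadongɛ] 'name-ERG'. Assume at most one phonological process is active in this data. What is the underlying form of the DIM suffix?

/-ke/

The DIM morpheme has two allomorphs, [-ge] and [-ke].
By contrast the ERG suffix keeps its initial [g] throughout — that segment must be underlying.
The DIM suffix is therefore /-ke/ underlyingly, with post-nasal voicing: voiceless stops become voiced after a nasal.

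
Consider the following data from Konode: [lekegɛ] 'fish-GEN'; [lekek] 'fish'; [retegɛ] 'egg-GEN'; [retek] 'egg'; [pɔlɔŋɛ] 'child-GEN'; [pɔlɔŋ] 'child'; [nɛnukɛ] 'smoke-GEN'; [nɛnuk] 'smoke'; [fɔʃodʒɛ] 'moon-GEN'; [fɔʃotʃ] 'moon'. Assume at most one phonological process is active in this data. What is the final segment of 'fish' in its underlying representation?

/g/

In [lekegɛ] and [lekek] the final segment of 'fish' alternates: [g] ~ [k].
If /k/ were underlying and a rule turned it into [g] before the GEN suffix, 'smoke' would also alternate; but it has [k] in both [nɛnukɛ] and [nɛnuk].
So /g/ is underlying, and a rule of word-final obstruent devoicing — voiced obstruents become voiceless word-finally — gives [k].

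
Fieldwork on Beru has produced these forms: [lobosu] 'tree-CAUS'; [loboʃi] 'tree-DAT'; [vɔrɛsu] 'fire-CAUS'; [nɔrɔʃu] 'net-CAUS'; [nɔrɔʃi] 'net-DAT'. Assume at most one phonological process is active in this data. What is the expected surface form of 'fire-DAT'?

[vɔrɛʃi]

The stem for 'tree' ends in [s] in [lobosu] but [ʃ] in [loboʃi].
If /ʃ/ were underlying and a rule turned it into [s] before the CAUS suffix, 'net' would also alternate; but it has [ʃ] in both [nɔrɔʃu] and [nɔrɔʃi].
The underlying segment must be /s/; /s/ becomes palato-alveolar [ʃ] before a front vowel, yielding [ʃ] there.
The one attested form of 'fire', [vɔrɛsu], shows underlying /vɔrɛs/. Applying the same rule before a front vowel gives [vɔrɛʃi].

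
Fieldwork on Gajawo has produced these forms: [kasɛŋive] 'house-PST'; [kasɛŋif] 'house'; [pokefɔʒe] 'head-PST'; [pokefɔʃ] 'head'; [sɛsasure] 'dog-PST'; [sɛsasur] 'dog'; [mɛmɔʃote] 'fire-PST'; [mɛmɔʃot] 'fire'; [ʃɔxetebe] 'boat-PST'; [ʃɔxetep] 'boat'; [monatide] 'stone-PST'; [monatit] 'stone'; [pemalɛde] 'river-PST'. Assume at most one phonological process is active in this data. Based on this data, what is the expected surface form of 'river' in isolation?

In [monatide] and [monatit] the final segment of 'stone' alternates: [d] ~ [t].
Compare 'fire', with invariant [t] in [mɛmɔʃote] and [mɛmɔʃot]: an analysis with underlying /t/ and a rule producing [d] before the PST suffix would wrongly predict alternation here too.
So /d/ is underlying, and a rule of word-final obstruent devoicing — voiced obstruents become voiceless word-finally — gives [t].
The one attested form of 'river', [pemalɛde], shows underlying /pemalɛd/. Applying the same rule word-finally gives [pemalɛt].

[pemalɛt]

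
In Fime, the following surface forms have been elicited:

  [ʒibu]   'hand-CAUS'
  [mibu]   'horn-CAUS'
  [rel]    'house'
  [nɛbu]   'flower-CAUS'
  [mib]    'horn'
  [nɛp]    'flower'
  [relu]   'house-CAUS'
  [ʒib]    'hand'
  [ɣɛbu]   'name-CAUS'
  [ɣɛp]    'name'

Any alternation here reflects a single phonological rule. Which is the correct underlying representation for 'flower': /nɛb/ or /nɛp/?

/nɛp/

In [nɛp] and [nɛbu] the final segment of 'flower' alternates: [p] ~ [b].
But 'horn' keeps [b] in both environments ([mib], [mibu]), so there is no rule changing /b/ to [p] in isolation.
So /p/ is underlying, and a rule of intervocalic voicing — voiceless stops become voiced between vowels — gives [b].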